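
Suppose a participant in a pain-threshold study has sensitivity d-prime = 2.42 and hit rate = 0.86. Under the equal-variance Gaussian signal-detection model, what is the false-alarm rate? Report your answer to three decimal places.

z(hit rate) = z(0.86) = 1.0803
z(FA) = z(H) − d' = 1.0803 − 2.42 = -1.3397
false-alarm rate = Φ(-1.3397) = 0.0902

false-alarm rate = 0.090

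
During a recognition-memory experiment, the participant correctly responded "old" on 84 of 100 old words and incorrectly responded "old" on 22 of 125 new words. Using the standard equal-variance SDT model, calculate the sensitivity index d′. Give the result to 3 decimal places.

d′ = 1.925

H = 84/100 = 0.8400
FA = 22/125 = 0.1760
z(H) = z(0.8400) = 0.9945
z(FA) = z(0.1760) = -0.9307
d' = z(H) − z(FA) = 0.9945 − (-0.9307) = 1.9252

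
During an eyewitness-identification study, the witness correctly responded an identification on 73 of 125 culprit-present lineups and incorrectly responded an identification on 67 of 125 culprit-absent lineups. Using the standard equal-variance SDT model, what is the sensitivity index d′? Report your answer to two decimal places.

H = 73/125 = 0.5840
FA = 67/125 = 0.5360
z(H) = z(0.5840) = 0.212
z(FA) = z(0.5360) = 0.090
d' = z(H) − z(FA) = 0.212 − 0.090 = 0.122

d′ = 0.12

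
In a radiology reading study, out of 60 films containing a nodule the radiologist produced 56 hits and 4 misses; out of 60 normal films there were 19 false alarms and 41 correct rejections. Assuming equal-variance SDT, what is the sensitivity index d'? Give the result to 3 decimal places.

d' = 1.978

H = 56/60 = 0.9333
FA = 19/60 = 0.3167
z(0.9333) = 1.5008, z(0.3167) = -0.4769
d' = z(H) − z(FA) = 1.5008 − (-0.4769) = 1.9777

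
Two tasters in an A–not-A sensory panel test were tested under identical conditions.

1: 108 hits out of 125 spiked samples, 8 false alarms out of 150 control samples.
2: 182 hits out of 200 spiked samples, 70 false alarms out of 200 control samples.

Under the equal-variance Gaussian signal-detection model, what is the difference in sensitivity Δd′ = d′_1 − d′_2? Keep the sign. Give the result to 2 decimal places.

Δd′ = 0.99

1: z(0.8640) = 1.098, z(0.0533) = -1.614, d' = 2.712
2: z(0.9100) = 1.341, z(0.3500) = -0.385, d' = 1.726
Δd' = d'_1 − d'_2 = 2.712 − 1.726 = 0.986
1 has the higher sensitivity.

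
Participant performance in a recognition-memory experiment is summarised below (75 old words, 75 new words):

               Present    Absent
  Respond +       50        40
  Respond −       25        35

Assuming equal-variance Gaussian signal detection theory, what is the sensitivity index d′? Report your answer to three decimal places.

H = 50/75 = 0.6667
FA = 40/75 = 0.5333
z(H) = z(0.6667) = 0.4308
z(FA) = z(0.5333) = 0.0836
d' = z(H) − z(FA) = 0.4308 − 0.0836 = 0.3472

d′ = 0.347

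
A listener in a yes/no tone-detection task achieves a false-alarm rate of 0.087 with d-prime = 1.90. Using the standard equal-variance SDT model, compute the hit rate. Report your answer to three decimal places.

z(false-alarm rate) = z(0.087) = -1.3595
z(H) = z(FA) + d' = -1.3595 + 1.90 = 0.5405
hit rate = Φ(0.5405) = 0.7056

hit rate = 0.706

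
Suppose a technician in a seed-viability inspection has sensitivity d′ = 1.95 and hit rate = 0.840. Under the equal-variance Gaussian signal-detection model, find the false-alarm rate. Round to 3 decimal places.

false-alarm rate = 0.170

z(hit rate) = z(0.840) = 0.9945
z(FA) = z(H) − d' = 0.9945 − 1.95 = -0.9555
false-alarm rate = Φ(-0.9555) = 0.1697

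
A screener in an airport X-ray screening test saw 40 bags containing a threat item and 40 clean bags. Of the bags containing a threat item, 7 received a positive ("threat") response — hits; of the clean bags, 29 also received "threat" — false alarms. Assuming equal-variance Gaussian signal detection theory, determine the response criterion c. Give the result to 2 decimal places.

c = 0.17

H = 7/40 = 0.1750
FA = 29/40 = 0.7250
z(0.1750) = -0.9346, z(0.7250) = 0.5978
c = −½·[z(H) + z(FA)] = −0.5 × (-0.9346 + 0.5978) = 0.1684
c > 0: the screener has a conservative response bias.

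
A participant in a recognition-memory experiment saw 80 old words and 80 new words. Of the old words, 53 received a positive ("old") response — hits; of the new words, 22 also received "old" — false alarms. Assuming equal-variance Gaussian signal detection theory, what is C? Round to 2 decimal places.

C = 0.09

H = 53/80 = 0.6625
FA = 22/80 = 0.2750
Φ⁻¹(H) = Φ⁻¹(0.6625) = 0.4193
Φ⁻¹(FA) = Φ⁻¹(0.2750) = -0.5978
c = −½·[z(H) + z(FA)] = −0.5 × (0.4193 + (-0.5978)) = 0.08925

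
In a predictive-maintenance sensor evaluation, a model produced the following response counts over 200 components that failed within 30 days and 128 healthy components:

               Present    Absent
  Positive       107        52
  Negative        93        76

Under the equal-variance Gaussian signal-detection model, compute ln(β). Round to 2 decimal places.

ln β = 0.02

H = 107/200 = 0.5350
FA = 52/128 = 0.4062
z(H) = z(0.5350) = 0.088
z(FA) = z(0.4062) = -0.237
ln β = −½·[z(H)² − z(FA)²] = −0.5 × (0.008 − 0.056) = 0.024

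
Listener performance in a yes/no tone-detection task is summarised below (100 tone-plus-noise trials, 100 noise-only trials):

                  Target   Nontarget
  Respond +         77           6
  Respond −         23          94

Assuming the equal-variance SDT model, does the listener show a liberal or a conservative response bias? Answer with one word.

z(H) = 0.739, z(FA) = -1.555
c = −½·(z(H) + z(FA)) = 0.408
c > 0 → conservative criterion (biased toward responding “no”).

conservative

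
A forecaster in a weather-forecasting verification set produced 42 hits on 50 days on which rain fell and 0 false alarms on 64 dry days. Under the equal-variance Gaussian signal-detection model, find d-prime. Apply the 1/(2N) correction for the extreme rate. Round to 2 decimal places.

The false-alarm rate is 0/64 = 0, so apply the 1/(2N) correction: FA → 1/(2·64) = 0.00781.
z(H) = z(0.84000) = 0.994
z(FA) = z(0.00781) = -2.418
d' = 0.994 − (-2.418) = 3.412

d-prime = 3.41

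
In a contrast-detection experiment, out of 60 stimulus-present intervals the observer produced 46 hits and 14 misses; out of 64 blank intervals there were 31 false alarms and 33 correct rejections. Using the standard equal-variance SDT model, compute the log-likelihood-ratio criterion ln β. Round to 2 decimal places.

H = 46/60 = 0.7667
FA = 31/64 = 0.4844
z(H) = z(0.7667) = 0.728
z(FA) = z(0.4844) = -0.039
ln β = −½·[z(H)² − z(FA)²] = −0.5 × (0.530 − 0.002) = -0.264

ln β = -0.26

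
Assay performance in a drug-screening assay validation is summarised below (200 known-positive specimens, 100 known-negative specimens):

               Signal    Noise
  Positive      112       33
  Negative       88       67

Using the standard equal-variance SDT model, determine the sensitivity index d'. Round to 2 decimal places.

H = 112/200 = 0.5600
FA = 33/100 = 0.3300
z(H) = 0.1510
z(FA) = -0.4399
d' = z(H) − z(FA) = 0.1510 − (-0.4399) = 0.5909

d' = 0.59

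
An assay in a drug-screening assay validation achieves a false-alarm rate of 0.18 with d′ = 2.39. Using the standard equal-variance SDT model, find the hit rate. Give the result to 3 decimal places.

z(false-alarm rate) = z(0.18) = -0.9154
z(H) = z(FA) + d' = -0.9154 + 2.39 = 1.4746
hit rate = Φ(1.4746) = 0.9298

hit rate = 0.930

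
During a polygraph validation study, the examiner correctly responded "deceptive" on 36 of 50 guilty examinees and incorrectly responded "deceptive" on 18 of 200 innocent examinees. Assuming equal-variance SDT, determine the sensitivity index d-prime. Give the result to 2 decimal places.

d-prime = 1.92

H = 36/50 = 0.7200
FA = 18/200 = 0.0900
Φ⁻¹(H) = 0.5828
Φ⁻¹(FA) = -1.3408
d' = z(H) − z(FA) = 0.5828 − (-1.3408) = 1.9236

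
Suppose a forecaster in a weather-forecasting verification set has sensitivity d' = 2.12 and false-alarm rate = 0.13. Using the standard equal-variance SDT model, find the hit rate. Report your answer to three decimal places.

z(false-alarm rate) = z(0.13) = -1.1264
z(H) = z(FA) + d' = -1.1264 + 2.12 = 0.9936
hit rate = Φ(0.9936) = 0.8398

hit rate = 0.840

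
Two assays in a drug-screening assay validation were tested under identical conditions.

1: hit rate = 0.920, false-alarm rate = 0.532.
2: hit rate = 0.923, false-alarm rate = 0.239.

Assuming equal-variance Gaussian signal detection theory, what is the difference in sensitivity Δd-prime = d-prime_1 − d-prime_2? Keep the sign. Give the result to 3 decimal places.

Δd-prime = -0.810

1: z(0.920) = 1.4051, z(0.532) = 0.0803, d' = 1.3248
2: z(0.923) = 1.4255, z(0.239) = -0.7095, d' = 2.1350
Δd' = d'_1 − d'_2 = 1.3248 − 2.1350 = -0.8102
2 has the higher sensitivity.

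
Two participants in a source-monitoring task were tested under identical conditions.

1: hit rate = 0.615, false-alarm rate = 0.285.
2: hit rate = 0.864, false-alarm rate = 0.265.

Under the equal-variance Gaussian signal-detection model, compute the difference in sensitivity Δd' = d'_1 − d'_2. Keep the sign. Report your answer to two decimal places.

Δd' = -0.87

1: z(0.615) = 0.292, z(0.285) = -0.568, d' = 0.860
2: z(0.864) = 1.098, z(0.265) = -0.628, d' = 1.726
Δd' = d'_1 − d'_2 = 0.860 − 1.726 = -0.866
2 has the higher sensitivity.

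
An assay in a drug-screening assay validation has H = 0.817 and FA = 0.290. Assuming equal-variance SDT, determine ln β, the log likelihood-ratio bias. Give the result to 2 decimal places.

z(H) = z(0.817) = 0.904
z(FA) = z(0.290) = -0.553
ln β = −½·[z(H)² − z(FA)²] = −0.5 × (0.817 − 0.306) = -0.2555

ln β = -0.26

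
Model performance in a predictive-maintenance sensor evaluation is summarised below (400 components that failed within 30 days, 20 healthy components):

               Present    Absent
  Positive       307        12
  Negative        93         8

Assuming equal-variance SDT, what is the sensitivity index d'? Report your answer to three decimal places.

H = 307/400 = 0.7675
FA = 12/20 = 0.6000
z(0.7675) = 0.7306, z(0.6000) = 0.2533
d' = z(H) − z(FA) = 0.7306 − 0.2533 = 0.4773

d' = 0.477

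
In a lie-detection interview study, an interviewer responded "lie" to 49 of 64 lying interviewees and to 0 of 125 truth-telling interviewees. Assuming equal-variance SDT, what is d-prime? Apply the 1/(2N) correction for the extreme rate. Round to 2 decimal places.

d-prime = 3.38

The false-alarm rate is 0/125 = 0, so apply the 1/(2N) correction: FA → 1/(2·125) = 0.00400.
z(H) = z(0.76562) = 0.724
z(FA) = z(0.00400) = -2.652
d' = 0.724 − (-2.652) = 3.376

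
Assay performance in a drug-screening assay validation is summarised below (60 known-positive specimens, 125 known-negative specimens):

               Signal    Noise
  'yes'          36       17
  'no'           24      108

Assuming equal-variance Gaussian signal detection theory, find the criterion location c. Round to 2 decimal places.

H = 36/60 = 0.6000
FA = 17/125 = 0.1360
Φ⁻¹(0.6000) = 0.253, Φ⁻¹(0.1360) = -1.098
c = −½·[z(H) + z(FA)] = −0.5 × (0.253 + (-1.098)) = 0.4225

c = 0.42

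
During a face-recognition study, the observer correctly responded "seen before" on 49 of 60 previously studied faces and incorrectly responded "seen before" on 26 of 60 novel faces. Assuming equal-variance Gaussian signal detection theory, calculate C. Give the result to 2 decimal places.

H = 49/60 = 0.8167
FA = 26/60 = 0.4333
Φ⁻¹(H) = 0.903
Φ⁻¹(FA) = -0.168
c = −½·[z(H) + z(FA)] = −0.5 × (0.903 + (-0.168)) = -0.3675

C = -0.37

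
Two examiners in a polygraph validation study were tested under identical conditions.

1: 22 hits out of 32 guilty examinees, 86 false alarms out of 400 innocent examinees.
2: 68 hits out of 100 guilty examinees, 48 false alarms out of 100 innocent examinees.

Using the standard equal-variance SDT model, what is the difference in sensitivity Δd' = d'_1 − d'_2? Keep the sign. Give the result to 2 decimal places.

1: z(0.6875) = 0.489, z(0.2150) = -0.789, d' = 1.278
2: z(0.6800) = 0.468, z(0.4800) = -0.050, d' = 0.518
Δd' = d'_1 − d'_2 = 1.278 − 0.518 = 0.760
1 has the higher sensitivity.

Δd' = 0.76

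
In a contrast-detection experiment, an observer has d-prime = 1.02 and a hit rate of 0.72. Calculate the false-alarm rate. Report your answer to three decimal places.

z(hit rate) = z(0.72) = 0.5828
z(FA) = z(H) − d' = 0.5828 − 1.02 = -0.4372
false-alarm rate = Φ(-0.4372) = 0.3310

false-alarm rate = 0.331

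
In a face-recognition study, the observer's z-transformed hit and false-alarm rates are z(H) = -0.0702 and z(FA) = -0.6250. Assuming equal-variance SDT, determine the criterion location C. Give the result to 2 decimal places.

c = −½·[z(H) + z(FA)] = −½·(-0.0702 + (-0.6250)) = 0.3476

C = 0.35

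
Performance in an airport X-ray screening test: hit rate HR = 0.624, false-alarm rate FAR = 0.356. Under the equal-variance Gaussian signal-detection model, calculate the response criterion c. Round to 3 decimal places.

z(0.624) = 0.3160, z(0.356) = -0.3692
c = −½·[z(H) + z(FA)] = −0.5 × (0.3160 + (-0.3692)) = 0.0266
c > 0: the screener has a conservative response bias.

c = 0.027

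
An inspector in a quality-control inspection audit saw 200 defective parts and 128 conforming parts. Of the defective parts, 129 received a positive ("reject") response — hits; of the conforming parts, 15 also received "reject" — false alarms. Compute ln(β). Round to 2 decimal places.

H = 129/200 = 0.6450
FA = 15/128 = 0.1172
z(H) = 0.372
z(FA) = -1.189
ln β = −½·[z(H)² − z(FA)²] = −0.5 × (0.138 − 1.414) = 0.638

ln β = 0.64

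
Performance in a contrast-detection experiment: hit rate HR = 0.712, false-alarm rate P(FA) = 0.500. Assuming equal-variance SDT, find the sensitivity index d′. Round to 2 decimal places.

d′ = 0.56

z(H) = z(0.712) = 0.5592
z(FA) = z(0.500) = 0.0000
d' = z(H) − z(FA) = 0.5592 − 0.0000 = 0.5592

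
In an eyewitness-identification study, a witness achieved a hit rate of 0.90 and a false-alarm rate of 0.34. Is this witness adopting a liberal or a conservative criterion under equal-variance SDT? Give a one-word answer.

z(H) = 1.282, z(FA) = -0.412
c = −½·(z(H) + z(FA)) = -0.435
c < 0 → liberal criterion (biased toward responding “yes”).

liberal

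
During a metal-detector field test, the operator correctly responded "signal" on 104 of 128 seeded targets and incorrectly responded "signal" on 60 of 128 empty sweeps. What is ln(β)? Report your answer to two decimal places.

H = 104/128 = 0.8125
FA = 60/128 = 0.4688
z(H) = 0.887
z(FA) = -0.078
ln β = −½·[z(H)² − z(FA)²] = −0.5 × (0.787 − 0.006) = -0.3905

ln β = -0.39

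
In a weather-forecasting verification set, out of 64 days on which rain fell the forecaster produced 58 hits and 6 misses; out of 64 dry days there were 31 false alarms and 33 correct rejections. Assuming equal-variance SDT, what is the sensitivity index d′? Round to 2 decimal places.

H = 58/64 = 0.9062
FA = 31/64 = 0.4844
z(H) = 1.3177
z(FA) = -0.0391
d' = z(H) − z(FA) = 1.3177 − (-0.0391) = 1.3568

d′ = 1.36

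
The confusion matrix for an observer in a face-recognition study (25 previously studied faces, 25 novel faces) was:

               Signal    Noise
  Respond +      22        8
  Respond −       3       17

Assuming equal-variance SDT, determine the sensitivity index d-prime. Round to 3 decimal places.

H = 22/25 = 0.8800
FA = 8/25 = 0.3200
z(H) = z(0.8800) = 1.1750
z(FA) = z(0.3200) = -0.4677
d' = z(H) − z(FA) = 1.1750 − (-0.4677) = 1.6427

d-prime = 1.643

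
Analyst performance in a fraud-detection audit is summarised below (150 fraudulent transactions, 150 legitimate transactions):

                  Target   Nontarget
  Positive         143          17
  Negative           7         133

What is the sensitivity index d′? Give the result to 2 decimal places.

H = 143/150 = 0.9533
FA = 17/150 = 0.1133
z(H) = 1.678
z(FA) = -1.209
d' = z(H) − z(FA) = 1.678 − (-1.209) = 2.887

d′ = 2.89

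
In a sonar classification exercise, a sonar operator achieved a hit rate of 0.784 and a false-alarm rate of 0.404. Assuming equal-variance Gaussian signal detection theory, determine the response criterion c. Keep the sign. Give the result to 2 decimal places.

Φ⁻¹(H) = Φ⁻¹(0.784) = 0.7858
Φ⁻¹(FA) = Φ⁻¹(0.404) = -0.2430
c = −½·[z(H) + z(FA)] = −0.5 × (0.7858 + (-0.2430)) = -0.2714

c = -0.27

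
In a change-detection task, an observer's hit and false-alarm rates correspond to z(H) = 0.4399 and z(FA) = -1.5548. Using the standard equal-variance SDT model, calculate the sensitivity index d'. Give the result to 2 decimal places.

d' = 1.99

d' = z(H) − z(FA) = 0.4399 − (-1.5548) = 1.9947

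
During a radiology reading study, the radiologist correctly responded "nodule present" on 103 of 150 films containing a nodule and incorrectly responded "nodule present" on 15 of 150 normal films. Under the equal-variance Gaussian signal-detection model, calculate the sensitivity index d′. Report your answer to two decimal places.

d′ = 1.77

H = 103/150 = 0.6867
FA = 15/150 = 0.1000
z(H) = 0.487
z(FA) = -1.282
d' = z(H) − z(FA) = 0.487 − (-1.282) = 1.769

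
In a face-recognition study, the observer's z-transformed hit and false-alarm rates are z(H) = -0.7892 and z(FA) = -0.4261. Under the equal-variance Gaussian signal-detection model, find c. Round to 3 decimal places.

c = −½·[z(H) + z(FA)] = −½·(-0.7892 + (-0.4261)) = 0.60765

c = 0.608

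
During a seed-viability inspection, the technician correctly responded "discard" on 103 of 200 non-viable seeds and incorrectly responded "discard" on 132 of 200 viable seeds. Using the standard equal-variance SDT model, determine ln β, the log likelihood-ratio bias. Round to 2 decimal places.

H = 103/200 = 0.5150
FA = 132/200 = 0.6600
z(0.5150) = 0.038, z(0.6600) = 0.412
ln β = −½·[z(H)² − z(FA)²] = −0.5 × (0.001 − 0.170) = 0.0845

ln β = 0.08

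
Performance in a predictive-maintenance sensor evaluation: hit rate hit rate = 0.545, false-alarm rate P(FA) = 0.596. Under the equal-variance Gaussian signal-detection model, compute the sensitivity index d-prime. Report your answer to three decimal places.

d-prime = -0.130

z(0.545) = 0.1130, z(0.596) = 0.2430
d' = z(H) − z(FA) = 0.1130 − 0.2430 = -0.1300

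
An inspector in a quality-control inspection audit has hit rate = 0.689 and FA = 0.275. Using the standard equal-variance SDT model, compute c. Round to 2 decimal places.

c = 0.05

z(H) = 0.493
z(FA) = -0.598
c = −½·[z(H) + z(FA)] = −0.5 × (0.493 + (-0.598)) = 0.0525
c > 0: the inspector has a conservative response bias.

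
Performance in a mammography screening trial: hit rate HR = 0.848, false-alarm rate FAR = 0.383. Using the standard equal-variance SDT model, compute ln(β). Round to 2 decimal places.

ln β = -0.48

Φ⁻¹(H) = 1.028
Φ⁻¹(FA) = -0.298
ln β = −½·[z(H)² − z(FA)²] = −0.5 × (1.057 − 0.089) = -0.484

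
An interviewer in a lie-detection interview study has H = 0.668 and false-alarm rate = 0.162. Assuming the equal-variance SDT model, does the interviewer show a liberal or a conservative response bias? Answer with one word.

z(H) = 0.434, z(FA) = -0.986
c = −½·(z(H) + z(FA)) = 0.276
c > 0 → conservative criterion (biased toward responding “no”).

conservative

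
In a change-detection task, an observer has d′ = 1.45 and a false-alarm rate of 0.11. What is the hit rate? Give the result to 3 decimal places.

z(false-alarm rate) = z(0.11) = -1.2265
z(H) = z(FA) + d' = -1.2265 + 1.45 = 0.2235
hit rate = Φ(0.2235) = 0.5884

hit rate = 0.588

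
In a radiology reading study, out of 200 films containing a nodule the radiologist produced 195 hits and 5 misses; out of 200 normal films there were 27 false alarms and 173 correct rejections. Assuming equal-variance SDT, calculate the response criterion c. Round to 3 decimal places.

H = 195/200 = 0.9750
FA = 27/200 = 0.1350
z(H) = z(0.9750) = 1.9600
z(FA) = z(0.1350) = -1.1031
c = −½·[z(H) + z(FA)] = −0.5 × (1.9600 + (-1.1031)) = -0.42845

c = -0.428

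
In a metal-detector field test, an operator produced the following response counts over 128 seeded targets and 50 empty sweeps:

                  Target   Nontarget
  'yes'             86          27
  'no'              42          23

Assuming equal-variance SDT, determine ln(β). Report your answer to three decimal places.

ln β = -0.094

H = 86/128 = 0.6719
FA = 27/50 = 0.5400
z(0.6719) = 0.4452, z(0.5400) = 0.1004
ln β = −½·[z(H)² − z(FA)²] = −0.5 × (0.1982 − 0.0101) = -0.09405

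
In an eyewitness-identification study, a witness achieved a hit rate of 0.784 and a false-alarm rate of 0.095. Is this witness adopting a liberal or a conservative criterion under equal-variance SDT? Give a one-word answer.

conservative

z(H) = 0.786, z(FA) = -1.311
c = −½·(z(H) + z(FA)) = 0.2625
c > 0 → conservative criterion (biased toward responding “no”).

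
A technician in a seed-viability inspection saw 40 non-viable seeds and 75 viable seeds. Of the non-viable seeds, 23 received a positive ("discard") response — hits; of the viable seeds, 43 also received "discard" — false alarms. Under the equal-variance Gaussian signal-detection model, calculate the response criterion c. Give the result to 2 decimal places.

H = 23/40 = 0.5750
FA = 43/75 = 0.5733
z(H) = 0.1891
z(FA) = 0.1848
c = −½·[z(H) + z(FA)] = −0.5 × (0.1891 + 0.1848) = -0.18695
c < 0: the technician has a liberal response bias.

c = -0.19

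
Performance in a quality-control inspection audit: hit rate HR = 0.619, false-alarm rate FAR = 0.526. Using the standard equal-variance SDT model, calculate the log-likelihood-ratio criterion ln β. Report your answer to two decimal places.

Φ⁻¹(H) = 0.303
Φ⁻¹(FA) = 0.065
ln β = −½·[z(H)² − z(FA)²] = −0.5 × (0.092 − 0.004) = -0.044

ln β = -0.04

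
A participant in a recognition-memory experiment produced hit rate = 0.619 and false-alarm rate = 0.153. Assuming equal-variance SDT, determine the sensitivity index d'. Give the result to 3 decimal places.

Φ⁻¹(H) = Φ⁻¹(0.619) = 0.3029
Φ⁻¹(FA) = Φ⁻¹(0.153) = -1.0237
d' = z(H) − z(FA) = 0.3029 − (-1.0237) = 1.3266

d' = 1.327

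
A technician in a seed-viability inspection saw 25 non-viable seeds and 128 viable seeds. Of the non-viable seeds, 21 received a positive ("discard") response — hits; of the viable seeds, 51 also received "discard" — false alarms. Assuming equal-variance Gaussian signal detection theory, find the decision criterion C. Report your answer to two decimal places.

H = 21/25 = 0.8400
FA = 51/128 = 0.3984
z(0.8400) = 0.9945, z(0.3984) = -0.2575
c = −½·[z(H) + z(FA)] = −0.5 × (0.9945 + (-0.2575)) = -0.3685
c < 0: the technician has a liberal response bias.

C = -0.37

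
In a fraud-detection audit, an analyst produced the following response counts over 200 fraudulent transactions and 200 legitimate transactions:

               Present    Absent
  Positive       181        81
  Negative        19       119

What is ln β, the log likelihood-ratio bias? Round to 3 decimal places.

H = 181/200 = 0.9050
FA = 81/200 = 0.4050
z(H) = 1.3106
z(FA) = -0.2404
ln β = −½·[z(H)² − z(FA)²] = −0.5 × (1.7177 − 0.0578) = -0.82995

ln β = -0.830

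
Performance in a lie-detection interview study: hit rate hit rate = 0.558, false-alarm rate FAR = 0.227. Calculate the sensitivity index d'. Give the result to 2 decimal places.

z(0.558) = 0.1459, z(0.227) = -0.7488
d' = z(H) − z(FA) = 0.1459 − (-0.7488) = 0.8947

d' = 0.89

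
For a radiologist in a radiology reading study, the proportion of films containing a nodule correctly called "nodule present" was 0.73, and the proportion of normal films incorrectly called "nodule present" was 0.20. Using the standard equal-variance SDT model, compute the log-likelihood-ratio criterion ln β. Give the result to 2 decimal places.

ln β = 0.17

z(H) = 0.613
z(FA) = -0.842
ln β = −½·[z(H)² − z(FA)²] = −0.5 × (0.376 − 0.709) = 0.1665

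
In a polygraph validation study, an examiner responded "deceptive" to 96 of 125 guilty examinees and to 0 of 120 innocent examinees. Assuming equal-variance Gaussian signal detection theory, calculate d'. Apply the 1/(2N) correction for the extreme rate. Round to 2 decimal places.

d' = 3.37

The false-alarm rate is 0/120 = 0, so apply the 1/(2N) correction: FA → 1/(2·120) = 0.00417.
z(H) = z(0.76800) = 0.732
z(FA) = z(0.00417) = -2.638
d' = 0.732 − (-2.638) = 3.370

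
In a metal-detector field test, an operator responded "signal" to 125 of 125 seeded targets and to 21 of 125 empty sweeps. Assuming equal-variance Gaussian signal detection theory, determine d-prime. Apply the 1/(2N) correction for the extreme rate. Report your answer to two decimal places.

d-prime = 3.61

The hit rate is 125/125 = 1, so apply the 1/(2N) correction: H → 1 − 1/(2·125) = 0.99600.
z(H) = z(0.99600) = 2.652
z(FA) = z(0.16800) = -0.962
d' = 2.652 − (-0.962) = 3.614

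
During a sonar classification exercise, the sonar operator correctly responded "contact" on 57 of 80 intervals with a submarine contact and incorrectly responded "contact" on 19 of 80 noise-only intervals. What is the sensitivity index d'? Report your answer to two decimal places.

d' = 1.28

H = 57/80 = 0.7125
FA = 19/80 = 0.2375
z(H) = 0.5607
z(FA) = -0.7144
d' = z(H) − z(FA) = 0.5607 − (-0.7144) = 1.2751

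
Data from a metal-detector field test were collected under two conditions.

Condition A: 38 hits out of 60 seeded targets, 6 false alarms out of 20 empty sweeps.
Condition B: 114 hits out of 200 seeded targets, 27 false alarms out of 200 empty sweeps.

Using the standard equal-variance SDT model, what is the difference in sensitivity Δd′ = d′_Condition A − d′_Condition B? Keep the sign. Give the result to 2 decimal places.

Condition A: z(0.6333) = 0.341, z(0.3000) = -0.524, d' = 0.865
Condition B: z(0.5700) = 0.176, z(0.1350) = -1.103, d' = 1.279
Δd' = d'_Condition A − d'_Condition B = 0.865 − 1.279 = -0.414
Condition B has the higher sensitivity.

Δd′ = -0.41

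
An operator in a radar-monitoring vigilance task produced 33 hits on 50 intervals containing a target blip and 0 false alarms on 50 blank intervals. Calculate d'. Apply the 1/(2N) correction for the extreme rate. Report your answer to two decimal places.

The false-alarm rate is 0/50 = 0, so apply the 1/(2N) correction: FA → 1/(2·50) = 0.01000.
z(H) = z(0.66000) = 0.412
z(FA) = z(0.01000) = -2.326
d' = 0.412 − (-2.326) = 2.738

d' = 2.74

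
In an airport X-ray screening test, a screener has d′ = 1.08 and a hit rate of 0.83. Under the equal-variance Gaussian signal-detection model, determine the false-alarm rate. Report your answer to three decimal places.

z(hit rate) = z(0.83) = 0.9542
z(FA) = z(H) − d' = 0.9542 − 1.08 = -0.1258
false-alarm rate = Φ(-0.1258) = 0.4499

false-alarm rate = 0.450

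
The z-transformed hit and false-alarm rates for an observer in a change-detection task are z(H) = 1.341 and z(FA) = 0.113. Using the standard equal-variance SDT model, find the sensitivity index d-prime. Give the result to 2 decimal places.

d' = z(H) − z(FA) = 1.341 − 0.113 = 1.228

d-prime = 1.23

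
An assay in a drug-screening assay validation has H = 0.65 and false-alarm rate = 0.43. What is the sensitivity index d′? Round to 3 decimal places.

d′ = 0.562

z(0.65) = 0.3853, z(0.43) = -0.1764
d' = z(H) − z(FA) = 0.3853 − (-0.1764) = 0.5617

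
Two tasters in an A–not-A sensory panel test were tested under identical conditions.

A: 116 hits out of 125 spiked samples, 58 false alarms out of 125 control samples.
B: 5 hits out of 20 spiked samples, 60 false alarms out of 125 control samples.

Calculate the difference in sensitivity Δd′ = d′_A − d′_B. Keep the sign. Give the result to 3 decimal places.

A: z(0.9280) = 1.4611, z(0.4640) = -0.0904, d' = 1.5515
B: z(0.2500) = -0.6745, z(0.4800) = -0.0502, d' = -0.6243
Δd' = d'_A − d'_B = 1.5515 − (-0.6243) = 2.1758
A has the higher sensitivity.

Δd′ = 2.176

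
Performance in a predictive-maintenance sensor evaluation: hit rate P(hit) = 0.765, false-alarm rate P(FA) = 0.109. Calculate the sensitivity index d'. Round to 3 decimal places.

d' = 1.954

Φ⁻¹(H) = Φ⁻¹(0.765) = 0.7225
Φ⁻¹(FA) = Φ⁻¹(0.109) = -1.2319
d' = z(H) − z(FA) = 0.7225 − (-1.2319) = 1.9544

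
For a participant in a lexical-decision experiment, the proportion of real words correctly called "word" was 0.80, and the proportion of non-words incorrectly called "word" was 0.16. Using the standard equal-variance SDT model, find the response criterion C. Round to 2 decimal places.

z(H) = z(0.80) = 0.8416
z(FA) = z(0.16) = -0.9945
c = −½·[z(H) + z(FA)] = −0.5 × (0.8416 + (-0.9945)) = 0.07645
c > 0: the participant has a conservative response bias.

C = 0.08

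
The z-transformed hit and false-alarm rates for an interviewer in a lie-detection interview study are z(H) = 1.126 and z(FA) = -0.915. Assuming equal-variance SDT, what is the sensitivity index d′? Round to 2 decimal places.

d' = z(H) − z(FA) = 1.126 − (-0.915) = 2.041

d′ = 2.04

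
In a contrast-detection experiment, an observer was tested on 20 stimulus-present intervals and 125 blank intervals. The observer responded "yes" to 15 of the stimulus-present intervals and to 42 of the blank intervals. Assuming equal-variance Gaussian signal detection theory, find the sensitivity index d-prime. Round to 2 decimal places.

d-prime = 1.10

H = 15/20 = 0.7500
FA = 42/125 = 0.3360
z(0.7500) = 0.6745, z(0.3360) = -0.4234
d' = z(H) − z(FA) = 0.6745 − (-0.4234) = 1.0979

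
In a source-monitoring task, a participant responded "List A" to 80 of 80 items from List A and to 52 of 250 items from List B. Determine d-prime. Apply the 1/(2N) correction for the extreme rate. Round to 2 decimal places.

d-prime = 3.31

The hit rate is 80/80 = 1, so apply the 1/(2N) correction: H → 1 − 1/(2·80) = 0.99375.
z(H) = z(0.99375) = 2.498
z(FA) = z(0.20800) = -0.813
d' = 2.498 − (-0.813) = 3.311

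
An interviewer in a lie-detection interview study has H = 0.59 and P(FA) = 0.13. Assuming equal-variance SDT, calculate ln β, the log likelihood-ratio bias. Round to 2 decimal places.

ln β = 0.61

z(H) = 0.228
z(FA) = -1.126
ln β = −½·[z(H)² − z(FA)²] = −0.5 × (0.052 − 1.268) = 0.608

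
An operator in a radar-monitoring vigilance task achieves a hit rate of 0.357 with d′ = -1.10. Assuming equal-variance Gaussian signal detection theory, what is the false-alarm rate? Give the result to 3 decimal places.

z(hit rate) = z(0.357) = -0.3665
z(FA) = z(H) − d' = -0.3665 − (-1.10) = 0.7335
false-alarm rate = Φ(0.7335) = 0.7684

false-alarm rate = 0.768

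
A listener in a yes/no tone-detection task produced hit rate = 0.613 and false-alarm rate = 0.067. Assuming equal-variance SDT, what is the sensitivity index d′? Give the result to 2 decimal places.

Φ⁻¹(0.613) = 0.287, Φ⁻¹(0.067) = -1.499
d' = z(H) − z(FA) = 0.287 − (-1.499) = 1.786

d′ = 1.79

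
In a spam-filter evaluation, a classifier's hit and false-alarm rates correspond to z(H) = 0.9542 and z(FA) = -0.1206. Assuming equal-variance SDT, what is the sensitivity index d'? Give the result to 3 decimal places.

d' = z(H) − z(FA) = 0.9542 − (-0.1206) = 1.0748

d' = 1.075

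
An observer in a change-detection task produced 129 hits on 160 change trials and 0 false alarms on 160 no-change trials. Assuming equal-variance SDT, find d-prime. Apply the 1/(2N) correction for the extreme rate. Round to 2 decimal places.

The false-alarm rate is 0/160 = 0, so apply the 1/(2N) correction: FA → 1/(2·160) = 0.00313.
z(H) = z(0.80625) = 0.864
z(FA) = z(0.00313) = -2.734
d' = 0.864 − (-2.734) = 3.598

d-prime = 3.60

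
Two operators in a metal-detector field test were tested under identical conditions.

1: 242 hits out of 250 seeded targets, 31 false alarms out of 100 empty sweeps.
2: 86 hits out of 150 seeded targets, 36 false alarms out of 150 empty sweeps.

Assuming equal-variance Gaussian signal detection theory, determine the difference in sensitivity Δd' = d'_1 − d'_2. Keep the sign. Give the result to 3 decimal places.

Δd' = 1.457

1: z(0.9680) = 1.8522, z(0.3100) = -0.4959, d' = 2.3481
2: z(0.5733) = 0.1848, z(0.2400) = -0.7063, d' = 0.8911
Δd' = d'_1 − d'_2 = 2.3481 − 0.8911 = 1.4570
1 has the higher sensitivity.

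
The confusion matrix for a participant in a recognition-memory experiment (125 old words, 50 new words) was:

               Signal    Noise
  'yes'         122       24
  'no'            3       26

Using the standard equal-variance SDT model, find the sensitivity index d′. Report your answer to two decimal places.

d′ = 2.03

H = 122/125 = 0.9760
FA = 24/50 = 0.4800
z(H) = z(0.9760) = 1.977
z(FA) = z(0.4800) = -0.050
d' = z(H) − z(FA) = 1.977 − (-0.050) = 2.027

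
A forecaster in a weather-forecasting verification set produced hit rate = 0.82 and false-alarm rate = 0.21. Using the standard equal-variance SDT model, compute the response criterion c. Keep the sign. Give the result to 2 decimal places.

c = -0.05

Φ⁻¹(H) = Φ⁻¹(0.82) = 0.915
Φ⁻¹(FA) = Φ⁻¹(0.21) = -0.806
c = −½·[z(H) + z(FA)] = −0.5 × (0.915 + (-0.806)) = -0.0545
c < 0: the forecaster has a liberal response bias.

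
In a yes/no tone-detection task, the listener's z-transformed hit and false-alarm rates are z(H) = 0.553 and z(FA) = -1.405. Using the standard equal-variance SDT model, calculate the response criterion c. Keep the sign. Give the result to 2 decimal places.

c = −½·[z(H) + z(FA)] = −½·(0.553 + (-1.405)) = 0.426

c = 0.43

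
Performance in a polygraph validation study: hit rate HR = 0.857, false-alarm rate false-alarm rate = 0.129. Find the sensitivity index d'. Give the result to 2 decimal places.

Φ⁻¹(H) = Φ⁻¹(0.857) = 1.067
Φ⁻¹(FA) = Φ⁻¹(0.129) = -1.131
d' = z(H) − z(FA) = 1.067 − (-1.131) = 2.198

d' = 2.20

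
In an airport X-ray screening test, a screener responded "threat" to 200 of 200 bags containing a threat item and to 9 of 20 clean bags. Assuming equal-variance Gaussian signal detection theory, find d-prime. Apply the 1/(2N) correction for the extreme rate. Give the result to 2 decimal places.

d-prime = 2.93

The hit rate is 200/200 = 1, so apply the 1/(2N) correction: H → 1 − 1/(2·200) = 0.99750.
z(H) = z(0.99750) = 2.807
z(FA) = z(0.45000) = -0.126
d' = 2.807 − (-0.126) = 2.933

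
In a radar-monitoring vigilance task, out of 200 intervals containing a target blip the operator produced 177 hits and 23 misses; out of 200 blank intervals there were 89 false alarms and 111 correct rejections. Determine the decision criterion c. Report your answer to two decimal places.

H = 177/200 = 0.8850
FA = 89/200 = 0.4450
Φ⁻¹(0.8850) = 1.2004, Φ⁻¹(0.4450) = -0.1383
c = −½·[z(H) + z(FA)] = −0.5 × (1.2004 + (-0.1383)) = -0.53105
c < 0: the operator has a liberal response bias.

c = -0.53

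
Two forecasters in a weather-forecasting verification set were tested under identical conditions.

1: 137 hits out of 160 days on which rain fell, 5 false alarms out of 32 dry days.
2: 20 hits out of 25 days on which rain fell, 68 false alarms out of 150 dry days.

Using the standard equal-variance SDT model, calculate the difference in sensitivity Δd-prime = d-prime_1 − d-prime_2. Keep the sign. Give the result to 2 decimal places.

Δd-prime = 1.11

1: z(0.8562) = 1.063, z(0.1562) = -1.010, d' = 2.073
2: z(0.8000) = 0.842, z(0.4533) = -0.117, d' = 0.959
Δd' = d'_1 − d'_2 = 2.073 − 0.959 = 1.114
1 has the higher sensitivity.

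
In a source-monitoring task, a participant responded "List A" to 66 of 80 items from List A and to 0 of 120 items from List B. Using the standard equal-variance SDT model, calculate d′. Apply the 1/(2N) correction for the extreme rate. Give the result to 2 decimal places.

The false-alarm rate is 0/120 = 0, so apply the 1/(2N) correction: FA → 1/(2·120) = 0.00417.
z(H) = z(0.82500) = 0.935
z(FA) = z(0.00417) = -2.638
d' = 0.935 − (-2.638) = 3.573

d′ = 3.57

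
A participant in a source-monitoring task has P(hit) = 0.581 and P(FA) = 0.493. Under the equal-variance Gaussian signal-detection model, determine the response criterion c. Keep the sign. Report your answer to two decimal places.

z(H) = z(0.581) = 0.204
z(FA) = z(0.493) = -0.018
c = −½·[z(H) + z(FA)] = −0.5 × (0.204 + (-0.018)) = -0.093
c < 0: the participant has a liberal response bias.

c = -0.09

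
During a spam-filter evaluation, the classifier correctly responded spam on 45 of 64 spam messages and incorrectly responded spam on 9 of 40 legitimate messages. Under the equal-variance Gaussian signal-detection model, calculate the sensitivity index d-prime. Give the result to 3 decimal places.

d-prime = 1.289

H = 45/64 = 0.7031
FA = 9/40 = 0.2250
z(H) = z(0.7031) = 0.5333
z(FA) = z(0.2250) = -0.7554
d' = z(H) − z(FA) = 0.5333 − (-0.7554) = 1.2887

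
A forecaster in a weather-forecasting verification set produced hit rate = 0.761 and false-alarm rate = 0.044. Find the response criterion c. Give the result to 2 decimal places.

c = 0.50

z(H) = z(0.761) = 0.7095
z(FA) = z(0.044) = -1.7060
c = −½·[z(H) + z(FA)] = −0.5 × (0.7095 + (-1.7060)) = 0.49825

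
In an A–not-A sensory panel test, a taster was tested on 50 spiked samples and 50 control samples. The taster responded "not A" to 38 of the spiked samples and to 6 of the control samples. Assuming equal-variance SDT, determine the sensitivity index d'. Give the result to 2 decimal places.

H = 38/50 = 0.7600
FA = 6/50 = 0.1200
z(H) = z(0.7600) = 0.7063
z(FA) = z(0.1200) = -1.1750
d' = z(H) − z(FA) = 0.7063 − (-1.1750) = 1.8813

d' = 1.88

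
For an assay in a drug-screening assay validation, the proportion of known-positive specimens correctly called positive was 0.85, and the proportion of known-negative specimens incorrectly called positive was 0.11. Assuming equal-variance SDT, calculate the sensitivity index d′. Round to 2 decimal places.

z(H) = z(0.85) = 1.0364
z(FA) = z(0.11) = -1.2265
d' = z(H) − z(FA) = 1.0364 − (-1.2265) = 2.2629

d′ = 2.26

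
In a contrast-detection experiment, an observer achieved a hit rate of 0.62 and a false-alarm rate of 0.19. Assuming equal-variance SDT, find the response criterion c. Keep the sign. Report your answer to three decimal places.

z(0.62) = 0.3055, z(0.19) = -0.8779
c = −½·[z(H) + z(FA)] = −0.5 × (0.3055 + (-0.8779)) = 0.2862

c = 0.286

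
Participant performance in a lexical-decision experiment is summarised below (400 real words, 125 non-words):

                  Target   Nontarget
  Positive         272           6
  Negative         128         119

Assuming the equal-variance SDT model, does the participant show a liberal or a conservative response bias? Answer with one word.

conservative

z(H) = 0.468, z(FA) = -1.665
c = −½·(z(H) + z(FA)) = 0.5985
c > 0 → conservative criterion (biased toward responding “no”).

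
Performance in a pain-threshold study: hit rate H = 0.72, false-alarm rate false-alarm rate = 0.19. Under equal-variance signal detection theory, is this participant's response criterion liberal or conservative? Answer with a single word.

conservative

z(H) = 0.583, z(FA) = -0.878
c = −½·(z(H) + z(FA)) = 0.1475
c > 0 → conservative criterion (biased toward responding “no”).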